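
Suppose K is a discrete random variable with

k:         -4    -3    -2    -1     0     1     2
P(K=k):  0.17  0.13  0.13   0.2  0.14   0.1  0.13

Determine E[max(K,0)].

E[max(K,0)] = Σ max(k,0)·P(K=k)
 = 0·0.17 + 0·0.13 + 0·0.13 + 0·0.2 + 0·0.14 + 1·0.1 + 2·0.13
 = 0 + 0 + 0 + 0 + 0 + 0.1 + 0.26
 = 0.36

0.36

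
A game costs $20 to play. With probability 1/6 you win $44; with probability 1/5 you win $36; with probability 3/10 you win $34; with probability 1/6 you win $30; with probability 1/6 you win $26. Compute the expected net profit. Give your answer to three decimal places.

E[payout] = 44·1/6 + 36·1/5 + 34·3/10 + 30·1/6 + 26·1/6
 = 22/3 + 36/5 + 51/5 + 5 + 13/3
 = 511/15
Net = 511/15 - 20 = 211/15

14.067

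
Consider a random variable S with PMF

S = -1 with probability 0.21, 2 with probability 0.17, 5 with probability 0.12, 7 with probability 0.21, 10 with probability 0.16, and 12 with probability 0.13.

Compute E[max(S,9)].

9.55

E[max(S,9)] = Σ max(s,9)·P(S=s)
 = 9·0.21 + 9·0.17 + 9·0.12 + 9·0.21 + 10·0.16 + 12·0.13
 = 1.89 + 1.53 + 1.08 + 1.89 + 1.6 + 1.56
 = 9.55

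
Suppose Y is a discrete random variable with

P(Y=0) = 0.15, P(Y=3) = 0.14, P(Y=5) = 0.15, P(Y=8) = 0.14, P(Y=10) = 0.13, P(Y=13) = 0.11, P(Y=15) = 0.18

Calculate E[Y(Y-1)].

78.34

E[Y(Y-1)] = Σ y(y-1)·P(Y=y)
 = 0·0.15 + 6·0.14 + 20·0.15 + 56·0.14 + 90·0.13 + 156·0.11 + 210·0.18
 = 0 + 0.84 + 3 + 7.84 + 11.7 + 17.16 + 37.8
 = 78.34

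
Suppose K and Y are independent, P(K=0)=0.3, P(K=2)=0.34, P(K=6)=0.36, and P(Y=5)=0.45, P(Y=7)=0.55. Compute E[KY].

E[KY] = Σ_k Σ_y ky · P(K=k)P(Y=y)
 = 0·0.135 + 0·0.165 + 10·0.153 + 14·0.187 + 30·0.162 + 42·0.198
 = 0 + 0 + 1.53 + 2.618 + 4.86 + 8.316
 = 17.324

17.324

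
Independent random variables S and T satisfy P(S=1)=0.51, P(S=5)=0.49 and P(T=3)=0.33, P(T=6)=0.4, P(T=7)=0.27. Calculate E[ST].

15.6288

E[ST] = Σ_s Σ_t st · P(S=s)P(T=t)
 = 3·0.1683 + 6·0.204 + 7·0.1377 + 15·0.1617 + 30·0.196 + 35·0.1323
 = 0.5049 + 1.224 + 0.9639 + 2.4255 + 5.88 + 4.6305
 = 15.6288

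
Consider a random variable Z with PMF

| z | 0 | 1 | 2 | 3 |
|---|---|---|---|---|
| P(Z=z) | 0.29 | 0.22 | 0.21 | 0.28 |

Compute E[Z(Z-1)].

E[Z(Z-1)] = Σ z(z-1)·P(Z=z)
 = 0·0.29 + 0·0.22 + 2·0.21 + 6·0.28
 = 0 + 0 + 0.42 + 1.68
 = 2.1

2.1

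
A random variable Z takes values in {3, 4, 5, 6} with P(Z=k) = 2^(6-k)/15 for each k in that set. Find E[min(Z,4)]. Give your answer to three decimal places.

E[min(Z,4)] = Σ min(z,4)·P(Z=z)
 = 3·8/15 + 4·4/15 + 4·2/15 + 4·1/15
 = 8/5 + 16/15 + 8/15 + 4/15
 = 52/15

3.467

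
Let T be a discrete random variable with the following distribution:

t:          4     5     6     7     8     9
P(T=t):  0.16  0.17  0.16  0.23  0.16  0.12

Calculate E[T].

6.42

E[T] = Σ t·P(T=t)
 = 4·0.16 + 5·0.17 + 6·0.16 + 7·0.23 + 8·0.16 + 9·0.12
 = 0.64 + 0.85 + 0.96 + 1.61 + 1.28 + 1.08
 = 6.42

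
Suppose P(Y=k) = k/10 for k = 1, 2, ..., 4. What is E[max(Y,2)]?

3.1

E[max(Y,2)] = Σ max(y,2)·P(Y=y)
 = 2·1/10 + 2·1/5 + 3·3/10 + 4·2/5
 = 1/5 + 2/5 + 9/10 + 8/5
 = 31/10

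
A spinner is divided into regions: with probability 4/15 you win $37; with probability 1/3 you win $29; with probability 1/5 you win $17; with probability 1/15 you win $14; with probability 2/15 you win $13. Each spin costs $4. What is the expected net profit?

21.6

E[payout] = 37·4/15 + 29·1/3 + 17·1/5 + 14·1/15 + 13·2/15
 = 148/15 + 29/3 + 17/5 + 14/15 + 26/15
 = 128/5
Net = 128/5 - 4 = 108/5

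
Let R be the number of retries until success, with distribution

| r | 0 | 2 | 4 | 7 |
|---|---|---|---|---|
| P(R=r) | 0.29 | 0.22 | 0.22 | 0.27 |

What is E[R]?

3.21

E[R] = Σ r·P(R=r)
 = 0·0.29 + 2·0.22 + 4·0.22 + 7·0.27
 = 0 + 0.44 + 0.88 + 1.89
 = 3.21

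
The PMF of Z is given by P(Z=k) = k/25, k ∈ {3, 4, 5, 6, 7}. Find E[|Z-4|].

1.64

E[|Z-4|] = Σ |z-4|·P(Z=z)
 = 1·3/25 + 0·4/25 + 1·1/5 + 2·6/25 + 3·7/25
 = 3/25 + 0 + 1/5 + 12/25 + 21/25
 = 41/25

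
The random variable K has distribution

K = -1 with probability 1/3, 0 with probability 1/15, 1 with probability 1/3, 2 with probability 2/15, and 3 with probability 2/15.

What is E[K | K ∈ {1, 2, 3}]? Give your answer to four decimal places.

1.6667

P(K ∈ {1, 2, 3}) = 1/3 + 2/15 + 2/15 = 3/5.
E[K | K ∈ {1, 2, 3}] = [1·1/3 + 2·2/15 + 3·2/15] / (3/5)
 = 1 / (3/5)
 = 5/3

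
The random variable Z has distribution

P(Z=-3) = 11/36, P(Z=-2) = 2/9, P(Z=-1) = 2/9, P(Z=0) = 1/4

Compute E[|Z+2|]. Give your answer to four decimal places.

1.0278

E[|Z+2|] = Σ |z+2|·P(Z=z)
 = 1·11/36 + 0·2/9 + 1·2/9 + 2·1/4
 = 11/36 + 0 + 2/9 + 1/2
 = 37/36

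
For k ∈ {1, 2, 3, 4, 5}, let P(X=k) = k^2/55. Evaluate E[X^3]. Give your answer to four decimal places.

80.4545

E[X^3] = Σ x^3·P(X=x)
 = 1·1/55 + 8·4/55 + 27·9/55 + 64·16/55 + 125·5/11
 = 1/55 + 32/55 + 243/55 + 1024/55 + 625/11
 = 885/11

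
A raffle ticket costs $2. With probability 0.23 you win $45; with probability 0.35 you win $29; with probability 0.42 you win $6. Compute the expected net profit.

E[payout] = 45·0.23 + 29·0.35 + 6·0.42
 = 10.35 + 10.15 + 2.52
 = 23.02
Net = 23.02 - 2 = 21.02

21.02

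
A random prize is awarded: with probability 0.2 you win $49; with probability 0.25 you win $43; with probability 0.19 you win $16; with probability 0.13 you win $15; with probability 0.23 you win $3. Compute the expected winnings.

E[payout] = 49·0.2 + 43·0.25 + 16·0.19 + 15·0.13 + 3·0.23
 = 9.8 + 10.75 + 3.04 + 1.95 + 0.69
 = 26.23

26.23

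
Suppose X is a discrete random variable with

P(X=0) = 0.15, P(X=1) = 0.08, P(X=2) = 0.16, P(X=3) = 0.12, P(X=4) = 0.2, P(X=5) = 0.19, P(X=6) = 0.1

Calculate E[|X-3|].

1.65

E[|X-3|] = Σ |x-3|·P(X=x)
 = 3·0.15 + 2·0.08 + 1·0.16 + 0·0.12 + 1·0.2 + 2·0.19 + 3·0.1
 = 0.45 + 0.16 + 0.16 + 0 + 0.2 + 0.38 + 0.3
 = 1.65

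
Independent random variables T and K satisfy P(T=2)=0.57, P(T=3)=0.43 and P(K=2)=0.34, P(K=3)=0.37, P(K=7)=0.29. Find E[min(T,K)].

2.2838

E[min(T,K)] = Σ_t Σ_k min(t,k) · P(T=t)P(K=k)
 = 2·0.1938 + 2·0.2109 + 2·0.1653 + 2·0.1462 + 3·0.1591 + 3·0.1247
 = 0.3876 + 0.4218 + 0.3306 + 0.2924 + 0.4773 + 0.3741
 = 2.2838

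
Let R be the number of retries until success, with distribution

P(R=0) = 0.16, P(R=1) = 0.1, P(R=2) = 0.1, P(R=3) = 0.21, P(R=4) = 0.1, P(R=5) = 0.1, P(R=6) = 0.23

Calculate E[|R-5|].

E[|R-5|] = Σ |r-5|·P(R=r)
 = 5·0.16 + 4·0.1 + 3·0.1 + 2·0.21 + 1·0.1 + 0·0.1 + 1·0.23
 = 0.8 + 0.4 + 0.3 + 0.42 + 0.1 + 0 + 0.23
 = 2.25

2.25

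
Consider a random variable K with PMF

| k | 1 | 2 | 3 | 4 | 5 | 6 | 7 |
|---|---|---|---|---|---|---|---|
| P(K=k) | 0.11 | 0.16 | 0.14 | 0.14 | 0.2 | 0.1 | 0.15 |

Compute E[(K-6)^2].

E[(K-6)^2] = Σ (k-6)^2·P(K=k)
 = 25·0.11 + 16·0.16 + 9·0.14 + 4·0.14 + 1·0.2 + 0·0.1 + 1·0.15
 = 2.75 + 2.56 + 1.26 + 0.56 + 0.2 + 0 + 0.15
 = 7.48

7.48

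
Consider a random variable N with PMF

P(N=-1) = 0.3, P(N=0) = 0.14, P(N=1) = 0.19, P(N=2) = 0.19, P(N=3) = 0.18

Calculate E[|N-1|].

E[|N-1|] = Σ |n-1|·P(N=n)
 = 2·0.3 + 1·0.14 + 0·0.19 + 1·0.19 + 2·0.18
 = 0.6 + 0.14 + 0 + 0.19 + 0.36
 = 1.29

1.29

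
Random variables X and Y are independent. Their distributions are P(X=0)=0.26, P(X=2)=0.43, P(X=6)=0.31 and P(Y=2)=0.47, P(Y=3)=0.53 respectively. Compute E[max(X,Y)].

3.6057

E[max(X,Y)] = Σ_x Σ_y max(x,y) · P(X=x)P(Y=y)
 = 2·0.1222 + 3·0.1378 + 2·0.2021 + 3·0.2279 + 6·0.1457 + 6·0.1643
 = 0.2444 + 0.4134 + 0.4042 + 0.6837 + 0.8742 + 0.9858
 = 3.6057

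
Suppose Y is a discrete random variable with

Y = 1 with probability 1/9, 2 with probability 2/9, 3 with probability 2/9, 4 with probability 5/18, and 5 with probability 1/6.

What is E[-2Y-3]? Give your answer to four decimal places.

E[-2Y-3] = Σ (-2y-3)·P(Y=y)
 = (-5)·1/9 + (-7)·2/9 + (-9)·2/9 + (-11)·5/18 + (-13)·1/6
 = (-5/9) + (-14/9) + (-2) + (-55/18) + (-13/6)
 = -28/3

-9.3333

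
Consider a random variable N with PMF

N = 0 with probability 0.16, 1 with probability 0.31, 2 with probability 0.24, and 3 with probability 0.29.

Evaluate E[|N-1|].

0.98

E[|N-1|] = Σ |n-1|·P(N=n)
 = 1·0.16 + 0·0.31 + 1·0.24 + 2·0.29
 = 0.16 + 0 + 0.24 + 0.58
 = 0.98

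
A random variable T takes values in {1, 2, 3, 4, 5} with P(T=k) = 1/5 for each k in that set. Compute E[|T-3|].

1.2

E[|T-3|] = Σ |t-3|·P(T=t)
 = 2·1/5 + 1·1/5 + 0·1/5 + 1·1/5 + 2·1/5
 = 2/5 + 1/5 + 0 + 1/5 + 2/5
 = 6/5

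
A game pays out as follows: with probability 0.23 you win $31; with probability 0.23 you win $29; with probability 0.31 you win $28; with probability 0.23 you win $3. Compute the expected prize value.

23.17

E[payout] = 31·0.23 + 29·0.23 + 28·0.31 + 3·0.23
 = 7.13 + 6.67 + 8.68 + 0.69
 = 23.17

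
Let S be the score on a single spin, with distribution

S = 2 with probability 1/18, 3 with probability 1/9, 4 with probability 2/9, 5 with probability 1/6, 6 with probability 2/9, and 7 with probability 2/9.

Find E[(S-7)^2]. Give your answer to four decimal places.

6.0556

E[(S-7)^2] = Σ (s-7)^2·P(S=s)
 = 25·1/18 + 16·1/9 + 9·2/9 + 4·1/6 + 1·2/9 + 0·2/9
 = 25/18 + 16/9 + 2 + 2/3 + 2/9 + 0
 = 109/18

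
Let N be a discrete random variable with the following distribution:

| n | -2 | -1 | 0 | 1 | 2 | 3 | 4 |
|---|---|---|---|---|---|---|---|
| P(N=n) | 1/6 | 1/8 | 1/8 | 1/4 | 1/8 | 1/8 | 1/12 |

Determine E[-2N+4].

E[-2N+4] = Σ (-2n+4)·P(N=n)
 = 8·1/6 + 6·1/8 + 4·1/8 + 2·1/4 + 0·1/8 + (-2)·1/8 + (-4)·1/12
 = 4/3 + 3/4 + 1/2 + 1/2 + 0 + (-1/4) + (-1/3)
 = 5/2

2.5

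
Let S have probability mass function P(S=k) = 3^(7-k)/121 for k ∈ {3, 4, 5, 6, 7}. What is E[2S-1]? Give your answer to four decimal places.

E[2S-1] = Σ (2s-1)·P(S=s)
 = 5·81/121 + 7·27/121 + 9·9/121 + 11·3/121 + 13·1/121
 = 405/121 + 189/121 + 81/121 + 3/11 + 13/121
 = 721/121

5.9587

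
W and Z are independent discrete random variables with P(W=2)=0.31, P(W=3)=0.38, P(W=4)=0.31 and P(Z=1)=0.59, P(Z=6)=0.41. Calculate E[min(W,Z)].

E[min(W,Z)] = Σ_w Σ_z min(w,z) · P(W=w)P(Z=z)
 = 1·0.1829 + 2·0.1271 + 1·0.2242 + 3·0.1558 + 1·0.1829 + 4·0.1271
 = 0.1829 + 0.2542 + 0.2242 + 0.4674 + 0.1829 + 0.5084
 = 1.82

1.82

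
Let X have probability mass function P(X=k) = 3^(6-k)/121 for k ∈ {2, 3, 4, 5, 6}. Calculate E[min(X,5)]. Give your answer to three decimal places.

E[min(X,5)] = Σ min(x,5)·P(X=x)
 = 2·81/121 + 3·27/121 + 4·9/121 + 5·3/121 + 5·1/121
 = 162/121 + 81/121 + 36/121 + 15/121 + 5/121
 = 299/121

2.471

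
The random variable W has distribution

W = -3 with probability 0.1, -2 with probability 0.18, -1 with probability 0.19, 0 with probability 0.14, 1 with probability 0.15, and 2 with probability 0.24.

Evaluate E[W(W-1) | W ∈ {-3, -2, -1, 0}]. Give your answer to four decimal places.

P(W ∈ {-3, -2, -1, 0}) = 0.1 + 0.18 + 0.19 + 0.14 = 0.61.
E[W(W-1) | W ∈ {-3, -2, -1, 0}] = [12·0.1 + 6·0.18 + 2·0.19 + 0·0.14] / 0.61
 = 2.66 / 0.61
 = 266/61

4.3607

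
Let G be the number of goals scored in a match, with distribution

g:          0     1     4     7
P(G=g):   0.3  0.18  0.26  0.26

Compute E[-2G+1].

-5.08

E[-2G+1] = Σ (-2g+1)·P(G=g)
 = 1·0.3 + (-1)·0.18 + (-7)·0.26 + (-13)·0.26
 = 0.3 + (-0.18) + (-1.82) + (-3.38)
 = -5.08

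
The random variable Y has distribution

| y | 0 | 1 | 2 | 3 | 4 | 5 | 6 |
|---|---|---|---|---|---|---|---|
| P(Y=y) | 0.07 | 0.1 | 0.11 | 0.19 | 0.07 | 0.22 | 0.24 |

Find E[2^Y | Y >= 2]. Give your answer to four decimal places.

P(Y >= 2) = 0.11 + 0.19 + 0.07 + 0.22 + 0.24 = 0.83.
E[2^Y | Y >= 2] = [4·0.11 + 8·0.19 + 16·0.07 + 32·0.22 + 64·0.24] / 0.83
 = 25.48 / 0.83
 = 2548/83

30.6988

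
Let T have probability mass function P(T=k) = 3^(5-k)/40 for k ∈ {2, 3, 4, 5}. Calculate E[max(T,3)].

E[max(T,3)] = Σ max(t,3)·P(T=t)
 = 3·27/40 + 3·9/40 + 4·3/40 + 5·1/40
 = 81/40 + 27/40 + 3/10 + 1/8
 = 25/8

3.125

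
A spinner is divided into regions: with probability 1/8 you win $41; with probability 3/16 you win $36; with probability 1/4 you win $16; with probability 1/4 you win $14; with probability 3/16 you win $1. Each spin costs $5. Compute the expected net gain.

E[payout] = 41·1/8 + 36·3/16 + 16·1/4 + 14·1/4 + 1·3/16
 = 41/8 + 27/4 + 4 + 7/2 + 3/16
 = 313/16
Net = 313/16 - 5 = 233/16

14.5625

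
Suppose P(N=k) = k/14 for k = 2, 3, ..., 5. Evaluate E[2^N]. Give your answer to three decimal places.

18.286

E[2^N] = Σ 2^n·P(N=n)
 = 4·1/7 + 8·3/14 + 16·2/7 + 32·5/14
 = 4/7 + 12/7 + 32/7 + 80/7
 = 128/7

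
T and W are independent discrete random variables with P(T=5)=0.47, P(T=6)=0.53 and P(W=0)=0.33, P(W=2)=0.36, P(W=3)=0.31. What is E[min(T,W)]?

1.65

E[min(T,W)] = Σ_t Σ_w min(t,w) · P(T=t)P(W=w)
 = 0·0.1551 + 2·0.1692 + 3·0.1457 + 0·0.1749 + 2·0.1908 + 3·0.1643
 = 0 + 0.3384 + 0.4371 + 0 + 0.3816 + 0.4929
 = 1.65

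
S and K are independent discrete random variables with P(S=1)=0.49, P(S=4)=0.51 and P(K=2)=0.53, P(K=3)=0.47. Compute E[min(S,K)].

E[min(S,K)] = Σ_s Σ_k min(s,k) · P(S=s)P(K=k)
 = 1·0.2597 + 1·0.2303 + 2·0.2703 + 3·0.2397
 = 0.2597 + 0.2303 + 0.5406 + 0.7191
 = 1.7497

1.7497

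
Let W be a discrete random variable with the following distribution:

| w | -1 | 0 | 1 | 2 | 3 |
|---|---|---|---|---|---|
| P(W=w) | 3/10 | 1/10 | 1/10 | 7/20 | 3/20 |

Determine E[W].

0.95

E[W] = Σ w·P(W=w)
 = (-1)·3/10 + 0·1/10 + 1·1/10 + 2·7/20 + 3·3/20
 = (-3/10) + 0 + 1/10 + 7/10 + 9/20
 = 19/20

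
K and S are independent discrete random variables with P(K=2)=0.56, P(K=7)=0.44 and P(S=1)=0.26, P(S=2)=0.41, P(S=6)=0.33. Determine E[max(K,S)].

E[max(K,S)] = Σ_k Σ_s max(k,s) · P(K=k)P(S=s)
 = 2·0.1456 + 2·0.2296 + 6·0.1848 + 7·0.1144 + 7·0.1804 + 7·0.1452
 = 0.2912 + 0.4592 + 1.1088 + 0.8008 + 1.2628 + 1.0164
 = 4.9392

4.9392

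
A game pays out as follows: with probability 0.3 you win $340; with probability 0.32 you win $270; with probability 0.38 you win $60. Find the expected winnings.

211.2

E[payout] = 340·0.3 + 270·0.32 + 60·0.38
 = 102 + 86.4 + 22.8
 = 211.2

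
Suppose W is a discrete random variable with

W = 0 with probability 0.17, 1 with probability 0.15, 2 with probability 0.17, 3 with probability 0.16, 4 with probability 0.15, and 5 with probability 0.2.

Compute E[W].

E[W] = Σ w·P(W=w)
 = 0·0.17 + 1·0.15 + 2·0.17 + 3·0.16 + 4·0.15 + 5·0.2
 = 0 + 0.15 + 0.34 + 0.48 + 0.6 + 1
 = 2.57

2.57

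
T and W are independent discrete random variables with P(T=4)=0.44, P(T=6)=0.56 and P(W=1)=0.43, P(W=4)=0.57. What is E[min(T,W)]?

E[min(T,W)] = Σ_t Σ_w min(t,w) · P(T=t)P(W=w)
 = 1·0.1892 + 4·0.2508 + 1·0.2408 + 4·0.3192
 = 0.1892 + 1.0032 + 0.2408 + 1.2768
 = 2.71

2.71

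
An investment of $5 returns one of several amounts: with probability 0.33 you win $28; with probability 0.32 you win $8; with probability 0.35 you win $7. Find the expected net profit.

E[payout] = 28·0.33 + 8·0.32 + 7·0.35
 = 9.24 + 2.56 + 2.45
 = 14.25
Net = 14.25 - 5 = 9.25

9.25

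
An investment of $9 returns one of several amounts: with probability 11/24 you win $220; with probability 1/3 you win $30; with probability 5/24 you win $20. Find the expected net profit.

E[payout] = 220·11/24 + 30·1/3 + 20·5/24
 = 605/6 + 10 + 25/6
 = 115
Net = 115 - 9 = 106

106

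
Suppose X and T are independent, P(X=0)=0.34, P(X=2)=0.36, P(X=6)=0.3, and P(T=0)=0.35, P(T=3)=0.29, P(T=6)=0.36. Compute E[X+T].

5.55

E[X+T] = Σ_x Σ_t (x+t) · P(X=x)P(T=t)
 = 0·0.119 + 3·0.0986 + 6·0.1224 + 2·0.126 + 5·0.1044 + 8·0.1296 + 6·0.105 + 9·0.087 + 12·0.108
 = 0 + 0.2958 + 0.7344 + 0.252 + 0.522 + 1.0368 + 0.63 + 0.783 + 1.296
 = 5.55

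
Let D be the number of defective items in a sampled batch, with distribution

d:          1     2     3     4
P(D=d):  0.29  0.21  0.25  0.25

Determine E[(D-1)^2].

3.46

E[(D-1)^2] = Σ (d-1)^2·P(D=d)
 = 0·0.29 + 1·0.21 + 4·0.25 + 9·0.25
 = 0 + 0.21 + 1 + 2.25
 = 3.46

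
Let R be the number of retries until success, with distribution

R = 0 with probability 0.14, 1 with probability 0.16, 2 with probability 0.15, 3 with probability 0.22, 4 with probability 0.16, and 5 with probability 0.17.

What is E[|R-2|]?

E[|R-2|] = Σ |r-2|·P(R=r)
 = 2·0.14 + 1·0.16 + 0·0.15 + 1·0.22 + 2·0.16 + 3·0.17
 = 0.28 + 0.16 + 0 + 0.22 + 0.32 + 0.51
 = 1.49

1.49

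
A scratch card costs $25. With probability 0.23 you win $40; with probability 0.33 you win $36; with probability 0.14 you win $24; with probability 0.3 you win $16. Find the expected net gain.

4.24

E[payout] = 40·0.23 + 36·0.33 + 24·0.14 + 16·0.3
 = 9.2 + 11.88 + 3.36 + 4.8
 = 29.24
Net = 29.24 - 25 = 4.24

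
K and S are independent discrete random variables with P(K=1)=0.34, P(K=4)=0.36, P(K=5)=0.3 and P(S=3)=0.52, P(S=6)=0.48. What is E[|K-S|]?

2.1584

E[|K-S|] = Σ_k Σ_s |k-s| · P(K=k)P(S=s)
 = 2·0.1768 + 5·0.1632 + 1·0.1872 + 2·0.1728 + 2·0.156 + 1·0.144
 = 0.3536 + 0.816 + 0.1872 + 0.3456 + 0.312 + 0.144
 = 2.1584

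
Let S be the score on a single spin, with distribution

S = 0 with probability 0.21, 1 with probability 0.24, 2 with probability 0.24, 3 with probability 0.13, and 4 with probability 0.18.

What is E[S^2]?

E[S^2] = Σ s^2·P(S=s)
 = 0·0.21 + 1·0.24 + 4·0.24 + 9·0.13 + 16·0.18
 = 0 + 0.24 + 0.96 + 1.17 + 2.88
 = 5.25

5.25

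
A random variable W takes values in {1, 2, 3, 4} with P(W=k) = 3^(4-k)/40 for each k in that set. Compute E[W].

E[W] = Σ w·P(W=w)
 = 1·27/40 + 2·9/40 + 3·3/40 + 4·1/40
 = 27/40 + 9/20 + 9/40 + 1/10
 = 29/20

1.45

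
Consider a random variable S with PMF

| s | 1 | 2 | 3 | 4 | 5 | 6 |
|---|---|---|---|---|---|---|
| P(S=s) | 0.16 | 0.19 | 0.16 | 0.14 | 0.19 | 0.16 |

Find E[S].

E[S] = Σ s·P(S=s)
 = 1·0.16 + 2·0.19 + 3·0.16 + 4·0.14 + 5·0.19 + 6·0.16
 = 0.16 + 0.38 + 0.48 + 0.56 + 0.95 + 0.96
 = 3.49

3.49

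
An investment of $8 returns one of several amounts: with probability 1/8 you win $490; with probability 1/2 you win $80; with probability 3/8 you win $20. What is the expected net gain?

E[payout] = 490·1/8 + 80·1/2 + 20·3/8
 = 245/4 + 40 + 15/2
 = 435/4
Net = 435/4 - 8 = 403/4

100.75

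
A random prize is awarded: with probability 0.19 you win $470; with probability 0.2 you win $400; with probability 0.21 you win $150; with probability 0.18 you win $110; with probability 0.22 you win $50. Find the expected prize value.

E[payout] = 470·0.19 + 400·0.2 + 150·0.21 + 110·0.18 + 50·0.22
 = 89.3 + 80 + 31.5 + 19.8 + 11
 = 231.6

231.6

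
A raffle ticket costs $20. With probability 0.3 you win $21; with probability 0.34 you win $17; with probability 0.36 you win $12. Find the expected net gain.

-3.6

E[payout] = 21·0.3 + 17·0.34 + 12·0.36
 = 6.3 + 5.78 + 4.32
 = 16.4
Net = 16.4 - 20 = -3.6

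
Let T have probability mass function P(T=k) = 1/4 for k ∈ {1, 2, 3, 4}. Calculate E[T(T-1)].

E[T(T-1)] = Σ t(t-1)·P(T=t)
 = 0·1/4 + 2·1/4 + 6·1/4 + 12·1/4
 = 0 + 1/2 + 3/2 + 3
 = 5

5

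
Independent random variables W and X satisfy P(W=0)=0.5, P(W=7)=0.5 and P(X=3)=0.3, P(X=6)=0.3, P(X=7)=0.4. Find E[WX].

19.25

E[WX] = Σ_w Σ_x wx · P(W=w)P(X=x)
 = 0·0.15 + 0·0.15 + 0·0.2 + 21·0.15 + 42·0.15 + 49·0.2
 = 0 + 0 + 0 + 3.15 + 6.3 + 9.8
 = 19.25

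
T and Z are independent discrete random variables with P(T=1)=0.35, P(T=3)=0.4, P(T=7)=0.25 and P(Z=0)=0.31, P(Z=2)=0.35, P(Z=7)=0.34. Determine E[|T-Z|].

E[|T-Z|] = Σ_t Σ_z |t-z| · P(T=t)P(Z=z)
 = 1·0.1085 + 1·0.1225 + 6·0.119 + 3·0.124 + 1·0.14 + 4·0.136 + 7·0.0775 + 5·0.0875 + 0·0.085
 = 0.1085 + 0.1225 + 0.714 + 0.372 + 0.14 + 0.544 + 0.5425 + 0.4375 + 0
 = 2.981

2.981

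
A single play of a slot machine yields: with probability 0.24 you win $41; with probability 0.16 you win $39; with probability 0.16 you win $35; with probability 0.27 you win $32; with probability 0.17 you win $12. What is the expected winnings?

E[payout] = 41·0.24 + 39·0.16 + 35·0.16 + 32·0.27 + 12·0.17
 = 9.84 + 6.24 + 5.6 + 8.64 + 2.04
 = 32.36

32.36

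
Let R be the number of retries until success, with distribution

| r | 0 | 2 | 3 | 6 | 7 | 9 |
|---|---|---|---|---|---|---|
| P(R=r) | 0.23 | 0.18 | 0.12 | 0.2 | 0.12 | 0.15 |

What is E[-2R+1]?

E[-2R+1] = Σ (-2r+1)·P(R=r)
 = 1·0.23 + (-3)·0.18 + (-5)·0.12 + (-11)·0.2 + (-13)·0.12 + (-17)·0.15
 = 0.23 + (-0.54) + (-0.6) + (-2.2) + (-1.56) + (-2.55)
 = -7.22

-7.22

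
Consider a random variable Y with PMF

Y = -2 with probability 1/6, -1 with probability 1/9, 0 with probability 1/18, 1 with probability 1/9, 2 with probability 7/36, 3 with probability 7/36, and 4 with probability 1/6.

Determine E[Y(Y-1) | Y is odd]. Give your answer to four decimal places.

P(Y is odd) = 1/9 + 1/9 + 7/36 = 5/12.
E[Y(Y-1) | Y is odd] = [2·1/9 + 0·1/9 + 6·7/36] / (5/12)
 = 25/18 / (5/12)
 = 10/3

3.3333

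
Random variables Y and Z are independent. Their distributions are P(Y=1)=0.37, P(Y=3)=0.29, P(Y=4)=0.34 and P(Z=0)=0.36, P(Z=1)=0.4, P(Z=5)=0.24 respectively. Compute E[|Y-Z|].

E[|Y-Z|] = Σ_y Σ_z |y-z| · P(Y=y)P(Z=z)
 = 1·0.1332 + 0·0.148 + 4·0.0888 + 3·0.1044 + 2·0.116 + 2·0.0696 + 4·0.1224 + 3·0.136 + 1·0.0816
 = 0.1332 + 0 + 0.3552 + 0.3132 + 0.232 + 0.1392 + 0.4896 + 0.408 + 0.0816
 = 2.152

2.152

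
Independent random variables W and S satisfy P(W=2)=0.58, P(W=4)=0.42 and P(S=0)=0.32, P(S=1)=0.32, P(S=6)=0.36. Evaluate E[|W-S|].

2.6352

E[|W-S|] = Σ_w Σ_s |w-s| · P(W=w)P(S=s)
 = 2·0.1856 + 1·0.1856 + 4·0.2088 + 4·0.1344 + 3·0.1344 + 2·0.1512
 = 0.3712 + 0.1856 + 0.8352 + 0.5376 + 0.4032 + 0.3024
 = 2.6352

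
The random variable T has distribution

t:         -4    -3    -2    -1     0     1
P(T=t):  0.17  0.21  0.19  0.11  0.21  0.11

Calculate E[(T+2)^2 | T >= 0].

P(T >= 0) = 0.21 + 0.11 = 0.32.
E[(T+2)^2 | T >= 0] = [4·0.21 + 9·0.11] / 0.32
 = 1.83 / 0.32
 = 183/32

5.71875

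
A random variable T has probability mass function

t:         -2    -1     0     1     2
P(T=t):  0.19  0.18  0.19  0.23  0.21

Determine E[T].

0.09

E[T] = Σ t·P(T=t)
 = (-2)·0.19 + (-1)·0.18 + 0·0.19 + 1·0.23 + 2·0.21
 = (-0.38) + (-0.18) + 0 + 0.23 + 0.42
 = 0.09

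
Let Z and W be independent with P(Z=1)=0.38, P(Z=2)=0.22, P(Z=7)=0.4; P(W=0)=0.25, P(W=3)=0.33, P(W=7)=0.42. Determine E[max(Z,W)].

5.363

E[max(Z,W)] = Σ_z Σ_w max(z,w) · P(Z=z)P(W=w)
 = 1·0.095 + 3·0.1254 + 7·0.1596 + 2·0.055 + 3·0.0726 + 7·0.0924 + 7·0.1 + 7·0.132 + 7·0.168
 = 0.095 + 0.3762 + 1.1172 + 0.11 + 0.2178 + 0.6468 + 0.7 + 0.924 + 1.176
 = 5.363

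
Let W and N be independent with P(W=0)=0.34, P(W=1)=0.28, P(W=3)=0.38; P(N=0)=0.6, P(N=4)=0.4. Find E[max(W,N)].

2.452

E[max(W,N)] = Σ_w Σ_n max(w,n) · P(W=w)P(N=n)
 = 0·0.204 + 4·0.136 + 1·0.168 + 4·0.112 + 3·0.228 + 4·0.152
 = 0 + 0.544 + 0.168 + 0.448 + 0.684 + 0.608
 = 2.452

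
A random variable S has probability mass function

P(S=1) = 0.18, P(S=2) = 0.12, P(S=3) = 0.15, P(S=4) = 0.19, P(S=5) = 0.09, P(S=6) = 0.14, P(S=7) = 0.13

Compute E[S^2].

E[S^2] = Σ s^2·P(S=s)
 = 1·0.18 + 4·0.12 + 9·0.15 + 16·0.19 + 25·0.09 + 36·0.14 + 49·0.13
 = 0.18 + 0.48 + 1.35 + 3.04 + 2.25 + 5.04 + 6.37
 = 18.71

18.71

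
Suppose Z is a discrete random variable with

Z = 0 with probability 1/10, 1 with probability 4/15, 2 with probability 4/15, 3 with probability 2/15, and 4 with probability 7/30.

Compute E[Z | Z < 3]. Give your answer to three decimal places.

1.263

P(Z < 3) = 1/10 + 4/15 + 4/15 = 19/30.
E[Z | Z < 3] = [0·1/10 + 1·4/15 + 2·4/15] / (19/30)
 = 4/5 / (19/30)
 = 24/19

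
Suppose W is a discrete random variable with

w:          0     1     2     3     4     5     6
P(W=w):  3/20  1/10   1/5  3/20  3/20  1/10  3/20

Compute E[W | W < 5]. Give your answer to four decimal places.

2.0667

P(W < 5) = 3/20 + 1/10 + 1/5 + 3/20 + 3/20 = 3/4.
E[W | W < 5] = [0·3/20 + 1·1/10 + 2·1/5 + 3·3/20 + 4·3/20] / (3/4)
 = 31/20 / (3/4)
 = 31/15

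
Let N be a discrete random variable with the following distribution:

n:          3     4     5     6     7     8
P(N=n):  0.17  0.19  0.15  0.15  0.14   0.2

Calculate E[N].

5.5

E[N] = Σ n·P(N=n)
 = 3·0.17 + 4·0.19 + 5·0.15 + 6·0.15 + 7·0.14 + 8·0.2
 = 0.51 + 0.76 + 0.75 + 0.9 + 0.98 + 1.6
 = 5.5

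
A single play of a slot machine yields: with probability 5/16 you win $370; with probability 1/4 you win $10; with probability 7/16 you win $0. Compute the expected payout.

E[payout] = 370·5/16 + 10·1/4 + 0·7/16
 = 925/8 + 5/2 + 0
 = 945/8

118.125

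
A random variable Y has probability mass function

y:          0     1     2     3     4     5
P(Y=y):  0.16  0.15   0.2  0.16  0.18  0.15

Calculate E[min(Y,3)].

2.02

E[min(Y,3)] = Σ min(y,3)·P(Y=y)
 = 0·0.16 + 1·0.15 + 2·0.2 + 3·0.16 + 3·0.18 + 3·0.15
 = 0 + 0.15 + 0.4 + 0.48 + 0.54 + 0.45
 = 2.02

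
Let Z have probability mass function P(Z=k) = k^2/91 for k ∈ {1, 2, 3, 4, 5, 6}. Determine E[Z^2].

25

E[Z^2] = Σ z^2·P(Z=z)
 = 1·1/91 + 4·4/91 + 9·9/91 + 16·16/91 + 25·25/91 + 36·36/91
 = 1/91 + 16/91 + 81/91 + 256/91 + 625/91 + 1296/91
 = 25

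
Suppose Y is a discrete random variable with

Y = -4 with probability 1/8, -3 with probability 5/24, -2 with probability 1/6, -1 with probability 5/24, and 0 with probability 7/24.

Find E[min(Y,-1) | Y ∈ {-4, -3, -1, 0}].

P(Y ∈ {-4, -3, -1, 0}) = 1/8 + 5/24 + 5/24 + 7/24 = 5/6.
E[min(Y,-1) | Y ∈ {-4, -3, -1, 0}] = [(-4)·1/8 + (-3)·5/24 + (-1)·5/24 + (-1)·7/24] / (5/6)
 = -13/8 / (5/6)
 = -39/20

-1.95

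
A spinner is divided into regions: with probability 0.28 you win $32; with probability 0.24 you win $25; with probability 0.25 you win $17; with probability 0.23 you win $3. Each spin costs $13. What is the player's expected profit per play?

6.9

E[payout] = 32·0.28 + 25·0.24 + 17·0.25 + 3·0.23
 = 8.96 + 6 + 4.25 + 0.69
 = 19.9
Net = 19.9 - 13 = 6.9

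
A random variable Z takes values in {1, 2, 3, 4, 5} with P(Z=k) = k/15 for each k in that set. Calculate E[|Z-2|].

1.8

E[|Z-2|] = Σ |z-2|·P(Z=z)
 = 1·1/15 + 0·2/15 + 1·1/5 + 2·4/15 + 3·1/3
 = 1/15 + 0 + 1/5 + 8/15 + 1
 = 9/5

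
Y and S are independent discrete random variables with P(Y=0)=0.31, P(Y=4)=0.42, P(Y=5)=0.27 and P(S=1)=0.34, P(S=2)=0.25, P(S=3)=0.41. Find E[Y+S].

E[Y+S] = Σ_y Σ_s (y+s) · P(Y=y)P(S=s)
 = 1·0.1054 + 2·0.0775 + 3·0.1271 + 5·0.1428 + 6·0.105 + 7·0.1722 + 6·0.0918 + 7·0.0675 + 8·0.1107
 = 0.1054 + 0.155 + 0.3813 + 0.714 + 0.63 + 1.2054 + 0.5508 + 0.4725 + 0.8856
 = 5.1

5.1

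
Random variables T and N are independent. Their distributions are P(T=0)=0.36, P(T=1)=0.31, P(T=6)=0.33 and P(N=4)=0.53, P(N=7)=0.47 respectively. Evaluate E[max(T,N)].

E[max(T,N)] = Σ_t Σ_n max(t,n) · P(T=t)P(N=n)
 = 4·0.1908 + 7·0.1692 + 4·0.1643 + 7·0.1457 + 6·0.1749 + 7·0.1551
 = 0.7632 + 1.1844 + 0.6572 + 1.0199 + 1.0494 + 1.0857
 = 5.7598

5.7598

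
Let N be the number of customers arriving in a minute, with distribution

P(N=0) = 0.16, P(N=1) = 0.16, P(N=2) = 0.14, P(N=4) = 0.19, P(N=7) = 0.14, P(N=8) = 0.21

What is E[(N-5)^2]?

E[(N-5)^2] = Σ (n-5)^2·P(N=n)
 = 25·0.16 + 16·0.16 + 9·0.14 + 1·0.19 + 4·0.14 + 9·0.21
 = 4 + 2.56 + 1.26 + 0.19 + 0.56 + 1.89
 = 10.46

10.46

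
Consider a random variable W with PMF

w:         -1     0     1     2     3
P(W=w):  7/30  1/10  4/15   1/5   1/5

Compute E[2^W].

E[2^W] = Σ 2^w·P(W=w)
 = 1/2·7/30 + 1·1/10 + 2·4/15 + 4·1/5 + 8·1/5
 = 7/60 + 1/10 + 8/15 + 4/5 + 8/5
 = 63/20

3.15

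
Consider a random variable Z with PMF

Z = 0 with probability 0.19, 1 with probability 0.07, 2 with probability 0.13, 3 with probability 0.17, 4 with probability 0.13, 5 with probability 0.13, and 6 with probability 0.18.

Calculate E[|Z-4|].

1.89

E[|Z-4|] = Σ |z-4|·P(Z=z)
 = 4·0.19 + 3·0.07 + 2·0.13 + 1·0.17 + 0·0.13 + 1·0.13 + 2·0.18
 = 0.76 + 0.21 + 0.26 + 0.17 + 0 + 0.13 + 0.36
 = 1.89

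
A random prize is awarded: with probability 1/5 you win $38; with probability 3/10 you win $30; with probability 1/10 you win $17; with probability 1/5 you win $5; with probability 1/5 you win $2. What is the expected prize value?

19.7

E[payout] = 38·1/5 + 30·3/10 + 17·1/10 + 5·1/5 + 2·1/5
 = 38/5 + 9 + 17/10 + 1 + 2/5
 = 197/10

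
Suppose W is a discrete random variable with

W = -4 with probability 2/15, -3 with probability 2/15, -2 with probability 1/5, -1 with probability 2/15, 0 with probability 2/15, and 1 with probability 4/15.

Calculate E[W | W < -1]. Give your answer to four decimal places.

-2.8571

P(W < -1) = 2/15 + 2/15 + 1/5 = 7/15.
E[W | W < -1] = [(-4)·2/15 + (-3)·2/15 + (-2)·1/5] / (7/15)
 = -4/3 / (7/15)
 = -20/7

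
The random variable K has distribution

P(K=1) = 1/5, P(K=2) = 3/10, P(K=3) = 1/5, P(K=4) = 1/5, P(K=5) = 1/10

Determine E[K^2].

8.9

E[K^2] = Σ k^2·P(K=k)
 = 1·1/5 + 4·3/10 + 9·1/5 + 16·1/5 + 25·1/10
 = 1/5 + 6/5 + 9/5 + 16/5 + 5/2
 = 89/10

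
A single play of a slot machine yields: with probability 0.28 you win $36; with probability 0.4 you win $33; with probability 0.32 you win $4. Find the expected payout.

E[payout] = 36·0.28 + 33·0.4 + 4·0.32
 = 10.08 + 13.2 + 1.28
 = 24.56

24.56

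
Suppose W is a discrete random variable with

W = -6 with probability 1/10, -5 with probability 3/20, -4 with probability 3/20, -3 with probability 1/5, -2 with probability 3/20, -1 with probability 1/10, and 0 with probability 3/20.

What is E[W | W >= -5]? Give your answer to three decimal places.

-2.611

P(W >= -5) = 3/20 + 3/20 + 1/5 + 3/20 + 1/10 + 3/20 = 9/10.
E[W | W >= -5] = [(-5)·3/20 + (-4)·3/20 + (-3)·1/5 + (-2)·3/20 + (-1)·1/10 + 0·3/20] / (9/10)
 = -47/20 / (9/10)
 = -47/18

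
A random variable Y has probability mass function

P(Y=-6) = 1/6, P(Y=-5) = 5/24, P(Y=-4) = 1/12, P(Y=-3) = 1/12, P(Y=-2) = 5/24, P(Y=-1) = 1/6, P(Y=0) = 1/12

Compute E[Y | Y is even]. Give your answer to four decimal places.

P(Y is even) = 1/6 + 1/12 + 5/24 + 1/12 = 13/24.
E[Y | Y is even] = [(-6)·1/6 + (-4)·1/12 + (-2)·5/24 + 0·1/12] / (13/24)
 = -7/4 / (13/24)
 = -42/13

-3.2308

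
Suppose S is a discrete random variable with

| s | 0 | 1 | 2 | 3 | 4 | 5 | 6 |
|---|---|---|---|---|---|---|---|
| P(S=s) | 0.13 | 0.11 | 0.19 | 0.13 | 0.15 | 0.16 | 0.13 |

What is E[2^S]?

E[2^S] = Σ 2^s·P(S=s)
 = 1·0.13 + 2·0.11 + 4·0.19 + 8·0.13 + 16·0.15 + 32·0.16 + 64·0.13
 = 0.13 + 0.22 + 0.76 + 1.04 + 2.4 + 5.12 + 8.32
 = 17.99

17.99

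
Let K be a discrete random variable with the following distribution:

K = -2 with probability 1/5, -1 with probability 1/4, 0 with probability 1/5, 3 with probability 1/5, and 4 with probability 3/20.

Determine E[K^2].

5.25

E[K^2] = Σ k^2·P(K=k)
 = 4·1/5 + 1·1/4 + 0·1/5 + 9·1/5 + 16·3/20
 = 4/5 + 1/4 + 0 + 9/5 + 12/5
 = 21/4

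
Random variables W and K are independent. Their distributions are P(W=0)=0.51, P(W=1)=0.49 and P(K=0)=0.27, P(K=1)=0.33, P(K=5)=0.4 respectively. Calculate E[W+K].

2.82

E[W+K] = Σ_w Σ_k (w+k) · P(W=w)P(K=k)
 = 0·0.1377 + 1·0.1683 + 5·0.204 + 1·0.1323 + 2·0.1617 + 6·0.196
 = 0 + 0.1683 + 1.02 + 0.1323 + 0.3234 + 1.176
 = 2.82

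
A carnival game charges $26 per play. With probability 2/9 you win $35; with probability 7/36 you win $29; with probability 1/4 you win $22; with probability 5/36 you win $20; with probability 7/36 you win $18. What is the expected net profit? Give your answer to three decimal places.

E[payout] = 35·2/9 + 29·7/36 + 22·1/4 + 20·5/36 + 18·7/36
 = 70/9 + 203/36 + 11/2 + 25/9 + 7/2
 = 907/36
Net = 907/36 - 26 = -29/36

-0.806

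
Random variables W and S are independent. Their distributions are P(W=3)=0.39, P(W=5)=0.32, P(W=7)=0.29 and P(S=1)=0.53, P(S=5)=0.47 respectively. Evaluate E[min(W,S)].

E[min(W,S)] = Σ_w Σ_s min(w,s) · P(W=w)P(S=s)
 = 1·0.2067 + 3·0.1833 + 1·0.1696 + 5·0.1504 + 1·0.1537 + 5·0.1363
 = 0.2067 + 0.5499 + 0.1696 + 0.752 + 0.1537 + 0.6815
 = 2.5134

2.5134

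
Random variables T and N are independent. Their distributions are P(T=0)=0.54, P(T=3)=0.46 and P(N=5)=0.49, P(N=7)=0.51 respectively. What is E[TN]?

8.3076

E[TN] = Σ_t Σ_n tn · P(T=t)P(N=n)
 = 0·0.2646 + 0·0.2754 + 15·0.2254 + 21·0.2346
 = 0 + 0 + 3.381 + 4.9266
 = 8.3076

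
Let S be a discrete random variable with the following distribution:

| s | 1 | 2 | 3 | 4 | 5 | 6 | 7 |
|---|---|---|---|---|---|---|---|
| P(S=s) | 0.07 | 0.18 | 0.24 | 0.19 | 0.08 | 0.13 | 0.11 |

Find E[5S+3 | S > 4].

33.46875

P(S > 4) = 0.08 + 0.13 + 0.11 = 0.32.
E[5S+3 | S > 4] = [28·0.08 + 33·0.13 + 38·0.11] / 0.32
 = 10.71 / 0.32
 = 1071/32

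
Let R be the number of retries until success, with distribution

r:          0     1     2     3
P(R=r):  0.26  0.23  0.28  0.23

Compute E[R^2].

3.42

E[R^2] = Σ r^2·P(R=r)
 = 0·0.26 + 1·0.23 + 4·0.28 + 9·0.23
 = 0 + 0.23 + 1.12 + 2.07
 = 3.42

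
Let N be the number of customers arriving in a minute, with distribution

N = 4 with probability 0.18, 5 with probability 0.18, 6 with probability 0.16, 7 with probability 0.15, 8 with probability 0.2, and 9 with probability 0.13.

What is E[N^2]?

E[N^2] = Σ n^2·P(N=n)
 = 16·0.18 + 25·0.18 + 36·0.16 + 49·0.15 + 64·0.2 + 81·0.13
 = 2.88 + 4.5 + 5.76 + 7.35 + 12.8 + 10.53
 = 43.82

43.82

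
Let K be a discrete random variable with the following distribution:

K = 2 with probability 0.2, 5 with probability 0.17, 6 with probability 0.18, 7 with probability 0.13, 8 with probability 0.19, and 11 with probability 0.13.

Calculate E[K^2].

E[K^2] = Σ k^2·P(K=k)
 = 4·0.2 + 25·0.17 + 36·0.18 + 49·0.13 + 64·0.19 + 121·0.13
 = 0.8 + 4.25 + 6.48 + 6.37 + 12.16 + 15.73
 = 45.79

45.79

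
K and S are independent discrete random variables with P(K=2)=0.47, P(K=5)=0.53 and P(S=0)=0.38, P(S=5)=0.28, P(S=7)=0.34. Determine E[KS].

13.5702

E[KS] = Σ_k Σ_s ks · P(K=k)P(S=s)
 = 0·0.1786 + 10·0.1316 + 14·0.1598 + 0·0.2014 + 25·0.1484 + 35·0.1802
 = 0 + 1.316 + 2.2372 + 0 + 3.71 + 6.307
 = 13.5702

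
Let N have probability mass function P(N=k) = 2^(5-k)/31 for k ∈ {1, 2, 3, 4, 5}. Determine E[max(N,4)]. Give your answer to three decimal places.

4.032

E[max(N,4)] = Σ max(n,4)·P(N=n)
 = 4·16/31 + 4·8/31 + 4·4/31 + 4·2/31 + 5·1/31
 = 64/31 + 32/31 + 16/31 + 8/31 + 5/31
 = 125/31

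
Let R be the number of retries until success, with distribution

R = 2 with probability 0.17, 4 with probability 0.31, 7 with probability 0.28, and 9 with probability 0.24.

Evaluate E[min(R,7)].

E[min(R,7)] = Σ min(r,7)·P(R=r)
 = 2·0.17 + 4·0.31 + 7·0.28 + 7·0.24
 = 0.34 + 1.24 + 1.96 + 1.68
 = 5.22

5.22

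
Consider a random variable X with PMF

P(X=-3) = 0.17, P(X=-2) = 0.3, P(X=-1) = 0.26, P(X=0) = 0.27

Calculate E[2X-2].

E[2X-2] = Σ (2x-2)·P(X=x)
 = (-8)·0.17 + (-6)·0.3 + (-4)·0.26 + (-2)·0.27
 = (-1.36) + (-1.8) + (-1.04) + (-0.54)
 = -4.74

-4.74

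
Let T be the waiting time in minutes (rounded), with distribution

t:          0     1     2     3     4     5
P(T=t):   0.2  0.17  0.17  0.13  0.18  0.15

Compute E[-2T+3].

E[-2T+3] = Σ (-2t+3)·P(T=t)
 = 3·0.2 + 1·0.17 + (-1)·0.17 + (-3)·0.13 + (-5)·0.18 + (-7)·0.15
 = 0.6 + 0.17 + (-0.17) + (-0.39) + (-0.9) + (-1.05)
 = -1.74

-1.74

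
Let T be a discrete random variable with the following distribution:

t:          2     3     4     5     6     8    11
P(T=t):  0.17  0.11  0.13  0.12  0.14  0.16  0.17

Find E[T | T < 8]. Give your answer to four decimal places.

3.9254

P(T < 8) = 0.17 + 0.11 + 0.13 + 0.12 + 0.14 = 0.67.
E[T | T < 8] = [2·0.17 + 3·0.11 + 4·0.13 + 5·0.12 + 6·0.14] / 0.67
 = 2.63 / 0.67
 = 263/67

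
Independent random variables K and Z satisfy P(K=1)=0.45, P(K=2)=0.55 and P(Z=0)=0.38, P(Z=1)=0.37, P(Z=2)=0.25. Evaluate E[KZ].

E[KZ] = Σ_k Σ_z kz · P(K=k)P(Z=z)
 = 0·0.171 + 1·0.1665 + 2·0.1125 + 0·0.209 + 2·0.2035 + 4·0.1375
 = 0 + 0.1665 + 0.225 + 0 + 0.407 + 0.55
 = 1.3485

1.3485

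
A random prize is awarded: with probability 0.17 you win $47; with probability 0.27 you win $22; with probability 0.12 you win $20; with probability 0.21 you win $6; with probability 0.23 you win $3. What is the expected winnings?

E[payout] = 47·0.17 + 22·0.27 + 20·0.12 + 6·0.21 + 3·0.23
 = 7.99 + 5.94 + 2.4 + 1.26 + 0.69
 = 18.28

18.28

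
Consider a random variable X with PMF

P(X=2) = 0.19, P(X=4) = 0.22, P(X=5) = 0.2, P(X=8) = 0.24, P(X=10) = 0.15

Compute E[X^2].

E[X^2] = Σ x^2·P(X=x)
 = 4·0.19 + 16·0.22 + 25·0.2 + 64·0.24 + 100·0.15
 = 0.76 + 3.52 + 5 + 15.36 + 15
 = 39.64

39.64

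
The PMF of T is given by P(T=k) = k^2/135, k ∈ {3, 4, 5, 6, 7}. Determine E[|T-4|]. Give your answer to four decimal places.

1.8741

E[|T-4|] = Σ |t-4|·P(T=t)
 = 1·1/15 + 0·16/135 + 1·5/27 + 2·4/15 + 3·49/135
 = 1/15 + 0 + 5/27 + 8/15 + 49/45
 = 253/135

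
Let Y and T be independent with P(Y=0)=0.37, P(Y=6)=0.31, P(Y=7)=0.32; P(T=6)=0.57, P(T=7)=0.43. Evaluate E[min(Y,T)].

3.9176

E[min(Y,T)] = Σ_y Σ_t min(y,t) · P(Y=y)P(T=t)
 = 0·0.2109 + 0·0.1591 + 6·0.1767 + 6·0.1333 + 6·0.1824 + 7·0.1376
 = 0 + 0 + 1.0602 + 0.7998 + 1.0944 + 0.9632
 = 3.9176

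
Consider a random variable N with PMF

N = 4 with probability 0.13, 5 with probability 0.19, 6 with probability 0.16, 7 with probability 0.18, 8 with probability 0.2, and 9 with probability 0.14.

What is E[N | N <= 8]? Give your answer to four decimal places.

P(N <= 8) = 0.13 + 0.19 + 0.16 + 0.18 + 0.2 = 0.86.
E[N | N <= 8] = [4·0.13 + 5·0.19 + 6·0.16 + 7·0.18 + 8·0.2] / 0.86
 = 5.29 / 0.86
 = 529/86

6.1512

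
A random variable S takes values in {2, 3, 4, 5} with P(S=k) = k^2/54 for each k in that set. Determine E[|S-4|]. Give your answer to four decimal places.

E[|S-4|] = Σ |s-4|·P(S=s)
 = 2·2/27 + 1·1/6 + 0·8/27 + 1·25/54
 = 4/27 + 1/6 + 0 + 25/54
 = 7/9

0.7778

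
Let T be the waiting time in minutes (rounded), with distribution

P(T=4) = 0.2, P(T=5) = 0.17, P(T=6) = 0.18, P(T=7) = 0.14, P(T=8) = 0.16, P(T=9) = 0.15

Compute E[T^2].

E[T^2] = Σ t^2·P(T=t)
 = 16·0.2 + 25·0.17 + 36·0.18 + 49·0.14 + 64·0.16 + 81·0.15
 = 3.2 + 4.25 + 6.48 + 6.86 + 10.24 + 12.15
 = 43.18

43.18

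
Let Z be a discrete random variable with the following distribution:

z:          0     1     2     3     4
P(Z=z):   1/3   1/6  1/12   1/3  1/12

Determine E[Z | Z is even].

P(Z is even) = 1/3 + 1/12 + 1/12 = 1/2.
E[Z | Z is even] = [0·1/3 + 2·1/12 + 4·1/12] / (1/2)
 = 1/2 / (1/2)
 = 1

1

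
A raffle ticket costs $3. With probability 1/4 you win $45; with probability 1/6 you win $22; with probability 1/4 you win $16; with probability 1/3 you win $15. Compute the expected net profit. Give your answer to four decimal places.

20.9167

E[payout] = 45·1/4 + 22·1/6 + 16·1/4 + 15·1/3
 = 45/4 + 11/3 + 4 + 5
 = 287/12
Net = 287/12 - 3 = 251/12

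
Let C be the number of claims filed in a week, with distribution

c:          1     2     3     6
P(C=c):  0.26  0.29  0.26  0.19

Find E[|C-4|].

E[|C-4|] = Σ |c-4|·P(C=c)
 = 3·0.26 + 2·0.29 + 1·0.26 + 2·0.19
 = 0.78 + 0.58 + 0.26 + 0.38
 = 2

2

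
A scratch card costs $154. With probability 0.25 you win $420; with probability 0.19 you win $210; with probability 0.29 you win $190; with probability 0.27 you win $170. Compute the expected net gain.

E[payout] = 420·0.25 + 210·0.19 + 190·0.29 + 170·0.27
 = 105 + 39.9 + 55.1 + 45.9
 = 245.9
Net = 245.9 - 154 = 91.9

91.9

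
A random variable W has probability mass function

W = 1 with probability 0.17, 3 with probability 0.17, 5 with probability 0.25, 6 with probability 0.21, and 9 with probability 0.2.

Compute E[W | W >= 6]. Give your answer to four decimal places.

7.4634

P(W >= 6) = 0.21 + 0.2 = 0.41.
E[W | W >= 6] = [6·0.21 + 9·0.2] / 0.41
 = 3.06 / 0.41
 = 306/41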